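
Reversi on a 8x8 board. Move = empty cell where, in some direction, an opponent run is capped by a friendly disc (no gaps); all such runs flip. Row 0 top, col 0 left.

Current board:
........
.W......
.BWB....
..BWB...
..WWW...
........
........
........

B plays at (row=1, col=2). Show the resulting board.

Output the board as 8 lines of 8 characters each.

Place B at (1,2); scan 8 dirs for brackets.
Dir NW: first cell '.' (not opp) -> no flip
Dir N: first cell '.' (not opp) -> no flip
Dir NE: first cell '.' (not opp) -> no flip
Dir W: opp run (1,1), next='.' -> no flip
Dir E: first cell '.' (not opp) -> no flip
Dir SW: first cell 'B' (not opp) -> no flip
Dir S: opp run (2,2) capped by B -> flip
Dir SE: first cell 'B' (not opp) -> no flip
All flips: (2,2)

Answer: ........
.WB.....
.BBB....
..BWB...
..WWW...
........
........
........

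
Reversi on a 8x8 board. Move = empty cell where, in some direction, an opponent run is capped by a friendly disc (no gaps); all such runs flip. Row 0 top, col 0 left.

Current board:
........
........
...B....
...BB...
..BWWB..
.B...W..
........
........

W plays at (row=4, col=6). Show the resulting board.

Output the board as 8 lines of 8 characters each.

Place W at (4,6); scan 8 dirs for brackets.
Dir NW: first cell '.' (not opp) -> no flip
Dir N: first cell '.' (not opp) -> no flip
Dir NE: first cell '.' (not opp) -> no flip
Dir W: opp run (4,5) capped by W -> flip
Dir E: first cell '.' (not opp) -> no flip
Dir SW: first cell 'W' (not opp) -> no flip
Dir S: first cell '.' (not opp) -> no flip
Dir SE: first cell '.' (not opp) -> no flip
All flips: (4,5)

Answer: ........
........
...B....
...BB...
..BWWWW.
.B...W..
........
........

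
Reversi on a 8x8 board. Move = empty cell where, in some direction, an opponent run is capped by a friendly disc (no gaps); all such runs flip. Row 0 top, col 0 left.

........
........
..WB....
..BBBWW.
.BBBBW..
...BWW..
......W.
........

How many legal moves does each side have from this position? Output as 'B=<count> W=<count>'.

Answer: B=10 W=7

Derivation:
-- B to move --
(1,1): flips 1 -> legal
(1,2): flips 1 -> legal
(1,3): no bracket -> illegal
(2,1): flips 1 -> legal
(2,4): no bracket -> illegal
(2,5): no bracket -> illegal
(2,6): flips 1 -> legal
(2,7): no bracket -> illegal
(3,1): no bracket -> illegal
(3,7): flips 2 -> legal
(4,6): flips 1 -> legal
(4,7): no bracket -> illegal
(5,6): flips 3 -> legal
(5,7): no bracket -> illegal
(6,3): no bracket -> illegal
(6,4): flips 1 -> legal
(6,5): flips 1 -> legal
(6,7): no bracket -> illegal
(7,5): no bracket -> illegal
(7,6): no bracket -> illegal
(7,7): flips 2 -> legal
B mobility = 10
-- W to move --
(1,2): flips 2 -> legal
(1,3): no bracket -> illegal
(1,4): no bracket -> illegal
(2,1): flips 2 -> legal
(2,4): flips 3 -> legal
(2,5): no bracket -> illegal
(3,0): no bracket -> illegal
(3,1): flips 3 -> legal
(4,0): flips 4 -> legal
(5,0): no bracket -> illegal
(5,1): no bracket -> illegal
(5,2): flips 3 -> legal
(6,2): flips 2 -> legal
(6,3): no bracket -> illegal
(6,4): no bracket -> illegal
W mobility = 7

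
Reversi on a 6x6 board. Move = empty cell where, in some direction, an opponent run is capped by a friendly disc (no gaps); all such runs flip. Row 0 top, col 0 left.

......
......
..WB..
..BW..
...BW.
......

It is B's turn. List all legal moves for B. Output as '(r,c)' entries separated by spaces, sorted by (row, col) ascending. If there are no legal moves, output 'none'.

(1,1): no bracket -> illegal
(1,2): flips 1 -> legal
(1,3): no bracket -> illegal
(2,1): flips 1 -> legal
(2,4): no bracket -> illegal
(3,1): no bracket -> illegal
(3,4): flips 1 -> legal
(3,5): no bracket -> illegal
(4,2): no bracket -> illegal
(4,5): flips 1 -> legal
(5,3): no bracket -> illegal
(5,4): no bracket -> illegal
(5,5): no bracket -> illegal

Answer: (1,2) (2,1) (3,4) (4,5)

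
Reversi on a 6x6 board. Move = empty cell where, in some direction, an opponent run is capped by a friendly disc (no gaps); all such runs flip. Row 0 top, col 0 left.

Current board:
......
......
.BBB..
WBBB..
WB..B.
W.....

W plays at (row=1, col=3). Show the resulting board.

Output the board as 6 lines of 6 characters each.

Answer: ......
...W..
.BWB..
WWBB..
WB..B.
W.....

Derivation:
Place W at (1,3); scan 8 dirs for brackets.
Dir NW: first cell '.' (not opp) -> no flip
Dir N: first cell '.' (not opp) -> no flip
Dir NE: first cell '.' (not opp) -> no flip
Dir W: first cell '.' (not opp) -> no flip
Dir E: first cell '.' (not opp) -> no flip
Dir SW: opp run (2,2) (3,1) capped by W -> flip
Dir S: opp run (2,3) (3,3), next='.' -> no flip
Dir SE: first cell '.' (not opp) -> no flip
All flips: (2,2) (3,1)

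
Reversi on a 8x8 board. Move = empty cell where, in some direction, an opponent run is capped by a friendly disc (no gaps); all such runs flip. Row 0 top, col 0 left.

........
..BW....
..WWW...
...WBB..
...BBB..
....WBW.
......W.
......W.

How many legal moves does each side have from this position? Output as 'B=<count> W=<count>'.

-- B to move --
(0,2): flips 2 -> legal
(0,3): flips 3 -> legal
(0,4): no bracket -> illegal
(1,1): flips 2 -> legal
(1,4): flips 2 -> legal
(1,5): no bracket -> illegal
(2,1): no bracket -> illegal
(2,5): no bracket -> illegal
(3,1): no bracket -> illegal
(3,2): flips 2 -> legal
(4,2): no bracket -> illegal
(4,6): no bracket -> illegal
(4,7): no bracket -> illegal
(5,3): flips 1 -> legal
(5,7): flips 1 -> legal
(6,3): flips 1 -> legal
(6,4): flips 1 -> legal
(6,5): flips 1 -> legal
(6,7): flips 1 -> legal
(7,5): no bracket -> illegal
(7,7): flips 1 -> legal
B mobility = 12
-- W to move --
(0,1): flips 1 -> legal
(0,2): flips 1 -> legal
(0,3): no bracket -> illegal
(1,1): flips 1 -> legal
(2,1): no bracket -> illegal
(2,5): no bracket -> illegal
(2,6): no bracket -> illegal
(3,2): flips 1 -> legal
(3,6): flips 3 -> legal
(4,2): no bracket -> illegal
(4,6): flips 1 -> legal
(5,2): no bracket -> illegal
(5,3): flips 1 -> legal
(6,4): no bracket -> illegal
(6,5): no bracket -> illegal
W mobility = 7

Answer: B=12 W=7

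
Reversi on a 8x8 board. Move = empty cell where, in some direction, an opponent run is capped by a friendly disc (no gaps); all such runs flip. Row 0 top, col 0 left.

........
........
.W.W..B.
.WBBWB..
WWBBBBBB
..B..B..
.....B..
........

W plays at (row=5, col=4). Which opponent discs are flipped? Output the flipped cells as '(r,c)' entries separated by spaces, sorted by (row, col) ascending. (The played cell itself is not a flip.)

Answer: (3,2) (4,3) (4,4)

Derivation:
Dir NW: opp run (4,3) (3,2) capped by W -> flip
Dir N: opp run (4,4) capped by W -> flip
Dir NE: opp run (4,5), next='.' -> no flip
Dir W: first cell '.' (not opp) -> no flip
Dir E: opp run (5,5), next='.' -> no flip
Dir SW: first cell '.' (not opp) -> no flip
Dir S: first cell '.' (not opp) -> no flip
Dir SE: opp run (6,5), next='.' -> no flip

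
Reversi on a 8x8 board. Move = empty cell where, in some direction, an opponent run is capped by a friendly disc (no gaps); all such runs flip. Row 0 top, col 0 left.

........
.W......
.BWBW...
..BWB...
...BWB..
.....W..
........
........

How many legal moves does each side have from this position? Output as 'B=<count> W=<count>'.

-- B to move --
(0,0): no bracket -> illegal
(0,1): flips 1 -> legal
(0,2): no bracket -> illegal
(1,0): no bracket -> illegal
(1,2): flips 1 -> legal
(1,3): no bracket -> illegal
(1,4): flips 1 -> legal
(1,5): no bracket -> illegal
(2,0): no bracket -> illegal
(2,5): flips 1 -> legal
(3,1): no bracket -> illegal
(3,5): no bracket -> illegal
(4,2): no bracket -> illegal
(4,6): no bracket -> illegal
(5,3): no bracket -> illegal
(5,4): flips 1 -> legal
(5,6): no bracket -> illegal
(6,4): no bracket -> illegal
(6,5): flips 1 -> legal
(6,6): no bracket -> illegal
B mobility = 6
-- W to move --
(1,0): no bracket -> illegal
(1,2): no bracket -> illegal
(1,3): flips 1 -> legal
(1,4): no bracket -> illegal
(2,0): flips 1 -> legal
(2,5): no bracket -> illegal
(3,0): no bracket -> illegal
(3,1): flips 2 -> legal
(3,5): flips 2 -> legal
(3,6): no bracket -> illegal
(4,1): no bracket -> illegal
(4,2): flips 2 -> legal
(4,6): flips 1 -> legal
(5,2): no bracket -> illegal
(5,3): flips 1 -> legal
(5,4): no bracket -> illegal
(5,6): no bracket -> illegal
W mobility = 7

Answer: B=6 W=7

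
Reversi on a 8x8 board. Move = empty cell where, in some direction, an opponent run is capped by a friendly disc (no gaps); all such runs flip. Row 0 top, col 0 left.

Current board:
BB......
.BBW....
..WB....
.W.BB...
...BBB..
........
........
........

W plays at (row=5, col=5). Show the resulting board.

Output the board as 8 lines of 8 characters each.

Place W at (5,5); scan 8 dirs for brackets.
Dir NW: opp run (4,4) (3,3) capped by W -> flip
Dir N: opp run (4,5), next='.' -> no flip
Dir NE: first cell '.' (not opp) -> no flip
Dir W: first cell '.' (not opp) -> no flip
Dir E: first cell '.' (not opp) -> no flip
Dir SW: first cell '.' (not opp) -> no flip
Dir S: first cell '.' (not opp) -> no flip
Dir SE: first cell '.' (not opp) -> no flip
All flips: (3,3) (4,4)

Answer: BB......
.BBW....
..WB....
.W.WB...
...BWB..
.....W..
........
........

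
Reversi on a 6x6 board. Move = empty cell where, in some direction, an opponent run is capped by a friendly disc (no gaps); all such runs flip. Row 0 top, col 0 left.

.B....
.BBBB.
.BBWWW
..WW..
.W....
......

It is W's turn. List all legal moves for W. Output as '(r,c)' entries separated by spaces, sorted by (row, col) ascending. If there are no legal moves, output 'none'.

(0,0): flips 2 -> legal
(0,2): flips 3 -> legal
(0,3): flips 2 -> legal
(0,4): flips 1 -> legal
(0,5): flips 1 -> legal
(1,0): flips 1 -> legal
(1,5): no bracket -> illegal
(2,0): flips 2 -> legal
(3,0): no bracket -> illegal
(3,1): no bracket -> illegal

Answer: (0,0) (0,2) (0,3) (0,4) (0,5) (1,0) (2,0)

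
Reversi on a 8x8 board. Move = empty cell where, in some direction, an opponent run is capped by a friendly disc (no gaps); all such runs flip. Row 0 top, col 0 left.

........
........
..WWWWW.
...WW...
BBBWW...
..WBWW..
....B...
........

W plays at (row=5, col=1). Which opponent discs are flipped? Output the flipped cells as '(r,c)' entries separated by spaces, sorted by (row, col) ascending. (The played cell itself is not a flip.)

Answer: (4,2)

Derivation:
Dir NW: opp run (4,0), next=edge -> no flip
Dir N: opp run (4,1), next='.' -> no flip
Dir NE: opp run (4,2) capped by W -> flip
Dir W: first cell '.' (not opp) -> no flip
Dir E: first cell 'W' (not opp) -> no flip
Dir SW: first cell '.' (not opp) -> no flip
Dir S: first cell '.' (not opp) -> no flip
Dir SE: first cell '.' (not opp) -> no flip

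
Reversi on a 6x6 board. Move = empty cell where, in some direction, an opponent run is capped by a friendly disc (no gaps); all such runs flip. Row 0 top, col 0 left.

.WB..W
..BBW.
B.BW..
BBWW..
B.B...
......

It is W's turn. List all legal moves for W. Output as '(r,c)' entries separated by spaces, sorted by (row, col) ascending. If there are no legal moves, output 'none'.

(0,3): flips 2 -> legal
(0,4): no bracket -> illegal
(1,0): no bracket -> illegal
(1,1): flips 3 -> legal
(2,1): flips 1 -> legal
(2,4): no bracket -> illegal
(4,1): no bracket -> illegal
(4,3): no bracket -> illegal
(5,0): no bracket -> illegal
(5,1): flips 1 -> legal
(5,2): flips 1 -> legal
(5,3): no bracket -> illegal

Answer: (0,3) (1,1) (2,1) (5,1) (5,2)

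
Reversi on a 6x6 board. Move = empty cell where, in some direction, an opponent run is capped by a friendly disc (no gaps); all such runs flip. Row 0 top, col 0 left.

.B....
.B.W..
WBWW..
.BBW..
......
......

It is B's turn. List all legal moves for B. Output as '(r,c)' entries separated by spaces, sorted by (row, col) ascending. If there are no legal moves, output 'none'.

Answer: (0,4) (1,2) (1,4) (2,4) (3,4) (4,4)

Derivation:
(0,2): no bracket -> illegal
(0,3): no bracket -> illegal
(0,4): flips 2 -> legal
(1,0): no bracket -> illegal
(1,2): flips 1 -> legal
(1,4): flips 1 -> legal
(2,4): flips 2 -> legal
(3,0): no bracket -> illegal
(3,4): flips 1 -> legal
(4,2): no bracket -> illegal
(4,3): no bracket -> illegal
(4,4): flips 2 -> legal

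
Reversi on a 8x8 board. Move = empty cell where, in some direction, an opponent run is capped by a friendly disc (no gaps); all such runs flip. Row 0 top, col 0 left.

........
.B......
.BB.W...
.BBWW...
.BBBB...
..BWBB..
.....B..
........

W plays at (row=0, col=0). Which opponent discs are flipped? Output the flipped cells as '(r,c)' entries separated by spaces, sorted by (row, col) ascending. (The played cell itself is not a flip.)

Answer: (1,1) (2,2)

Derivation:
Dir NW: edge -> no flip
Dir N: edge -> no flip
Dir NE: edge -> no flip
Dir W: edge -> no flip
Dir E: first cell '.' (not opp) -> no flip
Dir SW: edge -> no flip
Dir S: first cell '.' (not opp) -> no flip
Dir SE: opp run (1,1) (2,2) capped by W -> flip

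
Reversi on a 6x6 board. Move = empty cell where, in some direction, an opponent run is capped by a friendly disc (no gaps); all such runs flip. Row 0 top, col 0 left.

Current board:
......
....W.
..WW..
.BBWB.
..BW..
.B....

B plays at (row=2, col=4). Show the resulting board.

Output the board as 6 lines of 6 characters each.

Place B at (2,4); scan 8 dirs for brackets.
Dir NW: first cell '.' (not opp) -> no flip
Dir N: opp run (1,4), next='.' -> no flip
Dir NE: first cell '.' (not opp) -> no flip
Dir W: opp run (2,3) (2,2), next='.' -> no flip
Dir E: first cell '.' (not opp) -> no flip
Dir SW: opp run (3,3) capped by B -> flip
Dir S: first cell 'B' (not opp) -> no flip
Dir SE: first cell '.' (not opp) -> no flip
All flips: (3,3)

Answer: ......
....W.
..WWB.
.BBBB.
..BW..
.B....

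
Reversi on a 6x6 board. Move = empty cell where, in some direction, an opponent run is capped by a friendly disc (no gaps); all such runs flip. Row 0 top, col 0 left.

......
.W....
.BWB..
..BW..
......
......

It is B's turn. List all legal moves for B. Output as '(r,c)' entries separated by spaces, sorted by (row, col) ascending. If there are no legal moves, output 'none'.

Answer: (0,1) (1,2) (3,4) (4,3)

Derivation:
(0,0): no bracket -> illegal
(0,1): flips 1 -> legal
(0,2): no bracket -> illegal
(1,0): no bracket -> illegal
(1,2): flips 1 -> legal
(1,3): no bracket -> illegal
(2,0): no bracket -> illegal
(2,4): no bracket -> illegal
(3,1): no bracket -> illegal
(3,4): flips 1 -> legal
(4,2): no bracket -> illegal
(4,3): flips 1 -> legal
(4,4): no bracket -> illegal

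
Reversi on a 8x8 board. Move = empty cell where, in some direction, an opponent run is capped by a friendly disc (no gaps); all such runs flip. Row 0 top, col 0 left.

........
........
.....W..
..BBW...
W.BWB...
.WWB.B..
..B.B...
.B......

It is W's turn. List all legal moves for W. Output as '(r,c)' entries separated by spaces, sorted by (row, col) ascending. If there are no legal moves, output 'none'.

Answer: (2,1) (2,2) (2,3) (2,4) (3,1) (4,1) (4,5) (5,4) (6,3) (7,2) (7,3)

Derivation:
(2,1): flips 1 -> legal
(2,2): flips 2 -> legal
(2,3): flips 1 -> legal
(2,4): flips 2 -> legal
(3,1): flips 2 -> legal
(3,5): no bracket -> illegal
(4,1): flips 1 -> legal
(4,5): flips 1 -> legal
(4,6): no bracket -> illegal
(5,4): flips 2 -> legal
(5,6): no bracket -> illegal
(6,0): no bracket -> illegal
(6,1): no bracket -> illegal
(6,3): flips 1 -> legal
(6,5): no bracket -> illegal
(6,6): no bracket -> illegal
(7,0): no bracket -> illegal
(7,2): flips 1 -> legal
(7,3): flips 1 -> legal
(7,4): no bracket -> illegal
(7,5): no bracket -> illegal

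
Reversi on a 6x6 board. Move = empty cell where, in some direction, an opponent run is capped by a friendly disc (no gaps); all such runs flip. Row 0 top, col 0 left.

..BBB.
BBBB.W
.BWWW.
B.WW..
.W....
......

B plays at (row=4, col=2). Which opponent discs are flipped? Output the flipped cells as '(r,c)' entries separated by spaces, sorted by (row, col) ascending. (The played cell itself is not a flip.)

Answer: (2,2) (3,2)

Derivation:
Dir NW: first cell '.' (not opp) -> no flip
Dir N: opp run (3,2) (2,2) capped by B -> flip
Dir NE: opp run (3,3) (2,4) (1,5), next=edge -> no flip
Dir W: opp run (4,1), next='.' -> no flip
Dir E: first cell '.' (not opp) -> no flip
Dir SW: first cell '.' (not opp) -> no flip
Dir S: first cell '.' (not opp) -> no flip
Dir SE: first cell '.' (not opp) -> no flip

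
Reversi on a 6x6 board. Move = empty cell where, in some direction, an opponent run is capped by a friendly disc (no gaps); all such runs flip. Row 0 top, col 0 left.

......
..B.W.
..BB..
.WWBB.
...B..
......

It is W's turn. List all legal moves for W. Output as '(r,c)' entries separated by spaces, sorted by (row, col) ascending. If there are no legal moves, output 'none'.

(0,1): no bracket -> illegal
(0,2): flips 2 -> legal
(0,3): no bracket -> illegal
(1,1): no bracket -> illegal
(1,3): flips 1 -> legal
(2,1): no bracket -> illegal
(2,4): no bracket -> illegal
(2,5): no bracket -> illegal
(3,5): flips 2 -> legal
(4,2): no bracket -> illegal
(4,4): no bracket -> illegal
(4,5): no bracket -> illegal
(5,2): no bracket -> illegal
(5,3): no bracket -> illegal
(5,4): flips 1 -> legal

Answer: (0,2) (1,3) (3,5) (5,4)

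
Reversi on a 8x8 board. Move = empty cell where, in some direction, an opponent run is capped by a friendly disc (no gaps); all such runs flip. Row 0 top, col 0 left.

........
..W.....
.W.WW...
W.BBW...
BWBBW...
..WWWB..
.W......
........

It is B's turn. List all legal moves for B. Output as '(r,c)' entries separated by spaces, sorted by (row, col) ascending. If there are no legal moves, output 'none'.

Answer: (1,0) (1,3) (1,4) (1,5) (2,0) (2,5) (3,5) (4,5) (5,0) (5,1) (6,2) (6,3) (6,4) (6,5) (7,0)

Derivation:
(0,1): no bracket -> illegal
(0,2): no bracket -> illegal
(0,3): no bracket -> illegal
(1,0): flips 1 -> legal
(1,1): no bracket -> illegal
(1,3): flips 1 -> legal
(1,4): flips 1 -> legal
(1,5): flips 1 -> legal
(2,0): flips 1 -> legal
(2,2): no bracket -> illegal
(2,5): flips 1 -> legal
(3,1): no bracket -> illegal
(3,5): flips 1 -> legal
(4,5): flips 1 -> legal
(5,0): flips 1 -> legal
(5,1): flips 3 -> legal
(6,0): no bracket -> illegal
(6,2): flips 1 -> legal
(6,3): flips 1 -> legal
(6,4): flips 1 -> legal
(6,5): flips 1 -> legal
(7,0): flips 2 -> legal
(7,1): no bracket -> illegal
(7,2): no bracket -> illegal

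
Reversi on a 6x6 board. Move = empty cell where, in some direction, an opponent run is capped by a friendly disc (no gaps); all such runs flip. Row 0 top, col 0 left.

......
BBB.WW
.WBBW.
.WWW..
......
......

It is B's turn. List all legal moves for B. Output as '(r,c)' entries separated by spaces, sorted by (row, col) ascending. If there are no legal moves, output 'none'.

(0,3): no bracket -> illegal
(0,4): no bracket -> illegal
(0,5): flips 1 -> legal
(1,3): no bracket -> illegal
(2,0): flips 1 -> legal
(2,5): flips 1 -> legal
(3,0): flips 1 -> legal
(3,4): no bracket -> illegal
(3,5): no bracket -> illegal
(4,0): flips 1 -> legal
(4,1): flips 3 -> legal
(4,2): flips 1 -> legal
(4,3): flips 3 -> legal
(4,4): flips 1 -> legal

Answer: (0,5) (2,0) (2,5) (3,0) (4,0) (4,1) (4,2) (4,3) (4,4)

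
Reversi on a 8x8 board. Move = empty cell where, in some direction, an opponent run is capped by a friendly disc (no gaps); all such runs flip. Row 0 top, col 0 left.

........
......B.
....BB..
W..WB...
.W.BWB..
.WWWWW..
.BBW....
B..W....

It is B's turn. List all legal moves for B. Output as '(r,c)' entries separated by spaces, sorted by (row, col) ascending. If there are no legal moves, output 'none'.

Answer: (2,3) (3,1) (3,2) (3,5) (4,0) (4,2) (6,4) (6,5) (7,2)

Derivation:
(2,0): no bracket -> illegal
(2,1): no bracket -> illegal
(2,2): no bracket -> illegal
(2,3): flips 1 -> legal
(3,1): flips 2 -> legal
(3,2): flips 1 -> legal
(3,5): flips 2 -> legal
(4,0): flips 1 -> legal
(4,2): flips 2 -> legal
(4,6): no bracket -> illegal
(5,0): no bracket -> illegal
(5,6): no bracket -> illegal
(6,0): no bracket -> illegal
(6,4): flips 3 -> legal
(6,5): flips 2 -> legal
(6,6): no bracket -> illegal
(7,2): flips 2 -> legal
(7,4): no bracket -> illegal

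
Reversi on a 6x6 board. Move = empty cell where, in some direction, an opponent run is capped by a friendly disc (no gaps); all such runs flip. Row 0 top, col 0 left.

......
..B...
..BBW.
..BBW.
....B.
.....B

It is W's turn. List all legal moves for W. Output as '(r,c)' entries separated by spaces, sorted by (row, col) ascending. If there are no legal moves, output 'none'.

(0,1): flips 2 -> legal
(0,2): no bracket -> illegal
(0,3): no bracket -> illegal
(1,1): no bracket -> illegal
(1,3): no bracket -> illegal
(1,4): no bracket -> illegal
(2,1): flips 2 -> legal
(3,1): flips 2 -> legal
(3,5): no bracket -> illegal
(4,1): no bracket -> illegal
(4,2): flips 1 -> legal
(4,3): no bracket -> illegal
(4,5): no bracket -> illegal
(5,3): no bracket -> illegal
(5,4): flips 1 -> legal

Answer: (0,1) (2,1) (3,1) (4,2) (5,4)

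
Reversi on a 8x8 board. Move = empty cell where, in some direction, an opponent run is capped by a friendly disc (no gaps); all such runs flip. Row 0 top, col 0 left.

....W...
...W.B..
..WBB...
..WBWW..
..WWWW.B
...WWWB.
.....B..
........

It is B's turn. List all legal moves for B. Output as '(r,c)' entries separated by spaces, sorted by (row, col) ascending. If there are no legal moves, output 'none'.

(0,2): flips 1 -> legal
(0,3): flips 1 -> legal
(0,5): no bracket -> illegal
(1,1): flips 1 -> legal
(1,2): no bracket -> illegal
(1,4): no bracket -> illegal
(2,1): flips 4 -> legal
(2,5): flips 3 -> legal
(2,6): no bracket -> illegal
(3,1): flips 1 -> legal
(3,6): flips 2 -> legal
(4,1): flips 1 -> legal
(4,6): flips 1 -> legal
(5,1): flips 1 -> legal
(5,2): flips 3 -> legal
(6,2): no bracket -> illegal
(6,3): flips 2 -> legal
(6,4): flips 3 -> legal
(6,6): flips 2 -> legal

Answer: (0,2) (0,3) (1,1) (2,1) (2,5) (3,1) (3,6) (4,1) (4,6) (5,1) (5,2) (6,3) (6,4) (6,6)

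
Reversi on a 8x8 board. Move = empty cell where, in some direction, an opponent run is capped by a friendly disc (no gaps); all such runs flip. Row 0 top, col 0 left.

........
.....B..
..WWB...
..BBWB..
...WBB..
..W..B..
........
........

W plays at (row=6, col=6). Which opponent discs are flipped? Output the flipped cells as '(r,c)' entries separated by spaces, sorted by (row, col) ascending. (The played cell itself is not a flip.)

Dir NW: opp run (5,5) (4,4) (3,3) capped by W -> flip
Dir N: first cell '.' (not opp) -> no flip
Dir NE: first cell '.' (not opp) -> no flip
Dir W: first cell '.' (not opp) -> no flip
Dir E: first cell '.' (not opp) -> no flip
Dir SW: first cell '.' (not opp) -> no flip
Dir S: first cell '.' (not opp) -> no flip
Dir SE: first cell '.' (not opp) -> no flip

Answer: (3,3) (4,4) (5,5)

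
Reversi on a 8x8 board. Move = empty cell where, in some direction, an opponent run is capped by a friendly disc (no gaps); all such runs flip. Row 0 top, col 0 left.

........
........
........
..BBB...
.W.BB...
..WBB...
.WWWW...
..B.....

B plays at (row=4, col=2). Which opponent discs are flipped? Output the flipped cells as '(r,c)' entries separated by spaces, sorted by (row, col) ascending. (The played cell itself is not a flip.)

Dir NW: first cell '.' (not opp) -> no flip
Dir N: first cell 'B' (not opp) -> no flip
Dir NE: first cell 'B' (not opp) -> no flip
Dir W: opp run (4,1), next='.' -> no flip
Dir E: first cell 'B' (not opp) -> no flip
Dir SW: first cell '.' (not opp) -> no flip
Dir S: opp run (5,2) (6,2) capped by B -> flip
Dir SE: first cell 'B' (not opp) -> no flip

Answer: (5,2) (6,2)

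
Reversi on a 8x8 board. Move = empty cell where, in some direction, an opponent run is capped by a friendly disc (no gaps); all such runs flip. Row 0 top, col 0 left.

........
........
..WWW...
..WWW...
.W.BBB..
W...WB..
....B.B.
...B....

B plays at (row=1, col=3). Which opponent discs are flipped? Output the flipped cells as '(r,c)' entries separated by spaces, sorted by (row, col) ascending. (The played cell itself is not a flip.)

Dir NW: first cell '.' (not opp) -> no flip
Dir N: first cell '.' (not opp) -> no flip
Dir NE: first cell '.' (not opp) -> no flip
Dir W: first cell '.' (not opp) -> no flip
Dir E: first cell '.' (not opp) -> no flip
Dir SW: opp run (2,2), next='.' -> no flip
Dir S: opp run (2,3) (3,3) capped by B -> flip
Dir SE: opp run (2,4), next='.' -> no flip

Answer: (2,3) (3,3)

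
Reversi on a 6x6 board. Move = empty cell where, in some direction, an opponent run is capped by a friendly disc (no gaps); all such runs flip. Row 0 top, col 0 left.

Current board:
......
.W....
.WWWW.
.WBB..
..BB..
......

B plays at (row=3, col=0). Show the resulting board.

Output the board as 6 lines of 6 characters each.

Place B at (3,0); scan 8 dirs for brackets.
Dir NW: edge -> no flip
Dir N: first cell '.' (not opp) -> no flip
Dir NE: opp run (2,1), next='.' -> no flip
Dir W: edge -> no flip
Dir E: opp run (3,1) capped by B -> flip
Dir SW: edge -> no flip
Dir S: first cell '.' (not opp) -> no flip
Dir SE: first cell '.' (not opp) -> no flip
All flips: (3,1)

Answer: ......
.W....
.WWWW.
BBBB..
..BB..
......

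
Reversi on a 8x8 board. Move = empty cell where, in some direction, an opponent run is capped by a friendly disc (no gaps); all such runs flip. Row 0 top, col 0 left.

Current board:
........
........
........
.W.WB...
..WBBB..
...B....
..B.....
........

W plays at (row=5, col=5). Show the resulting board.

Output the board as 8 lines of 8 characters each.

Place W at (5,5); scan 8 dirs for brackets.
Dir NW: opp run (4,4) capped by W -> flip
Dir N: opp run (4,5), next='.' -> no flip
Dir NE: first cell '.' (not opp) -> no flip
Dir W: first cell '.' (not opp) -> no flip
Dir E: first cell '.' (not opp) -> no flip
Dir SW: first cell '.' (not opp) -> no flip
Dir S: first cell '.' (not opp) -> no flip
Dir SE: first cell '.' (not opp) -> no flip
All flips: (4,4)

Answer: ........
........
........
.W.WB...
..WBWB..
...B.W..
..B.....
........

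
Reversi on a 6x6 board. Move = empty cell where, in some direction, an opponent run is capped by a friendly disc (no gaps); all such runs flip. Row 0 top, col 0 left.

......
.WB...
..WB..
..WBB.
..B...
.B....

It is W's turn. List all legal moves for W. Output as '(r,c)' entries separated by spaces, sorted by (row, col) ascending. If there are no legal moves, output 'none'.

Answer: (0,2) (1,3) (1,4) (2,4) (3,5) (4,4) (5,2)

Derivation:
(0,1): no bracket -> illegal
(0,2): flips 1 -> legal
(0,3): no bracket -> illegal
(1,3): flips 1 -> legal
(1,4): flips 1 -> legal
(2,1): no bracket -> illegal
(2,4): flips 1 -> legal
(2,5): no bracket -> illegal
(3,1): no bracket -> illegal
(3,5): flips 2 -> legal
(4,0): no bracket -> illegal
(4,1): no bracket -> illegal
(4,3): no bracket -> illegal
(4,4): flips 1 -> legal
(4,5): no bracket -> illegal
(5,0): no bracket -> illegal
(5,2): flips 1 -> legal
(5,3): no bracket -> illegal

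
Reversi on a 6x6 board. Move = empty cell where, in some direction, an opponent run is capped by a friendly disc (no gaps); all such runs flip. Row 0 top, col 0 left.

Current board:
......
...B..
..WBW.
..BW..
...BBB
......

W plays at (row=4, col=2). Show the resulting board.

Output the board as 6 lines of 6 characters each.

Answer: ......
...B..
..WBW.
..WW..
..WBBB
......

Derivation:
Place W at (4,2); scan 8 dirs for brackets.
Dir NW: first cell '.' (not opp) -> no flip
Dir N: opp run (3,2) capped by W -> flip
Dir NE: first cell 'W' (not opp) -> no flip
Dir W: first cell '.' (not opp) -> no flip
Dir E: opp run (4,3) (4,4) (4,5), next=edge -> no flip
Dir SW: first cell '.' (not opp) -> no flip
Dir S: first cell '.' (not opp) -> no flip
Dir SE: first cell '.' (not opp) -> no flip
All flips: (3,2)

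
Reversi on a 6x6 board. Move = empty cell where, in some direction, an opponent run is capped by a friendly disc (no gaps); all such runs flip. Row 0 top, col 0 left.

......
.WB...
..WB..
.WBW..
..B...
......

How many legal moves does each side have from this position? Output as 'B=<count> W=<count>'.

-- B to move --
(0,0): no bracket -> illegal
(0,1): no bracket -> illegal
(0,2): no bracket -> illegal
(1,0): flips 1 -> legal
(1,3): no bracket -> illegal
(2,0): flips 1 -> legal
(2,1): flips 1 -> legal
(2,4): flips 1 -> legal
(3,0): flips 1 -> legal
(3,4): flips 1 -> legal
(4,0): no bracket -> illegal
(4,1): no bracket -> illegal
(4,3): flips 1 -> legal
(4,4): no bracket -> illegal
B mobility = 7
-- W to move --
(0,1): no bracket -> illegal
(0,2): flips 1 -> legal
(0,3): no bracket -> illegal
(1,3): flips 2 -> legal
(1,4): no bracket -> illegal
(2,1): no bracket -> illegal
(2,4): flips 1 -> legal
(3,4): no bracket -> illegal
(4,1): no bracket -> illegal
(4,3): no bracket -> illegal
(5,1): flips 1 -> legal
(5,2): flips 2 -> legal
(5,3): flips 1 -> legal
W mobility = 6

Answer: B=7 W=6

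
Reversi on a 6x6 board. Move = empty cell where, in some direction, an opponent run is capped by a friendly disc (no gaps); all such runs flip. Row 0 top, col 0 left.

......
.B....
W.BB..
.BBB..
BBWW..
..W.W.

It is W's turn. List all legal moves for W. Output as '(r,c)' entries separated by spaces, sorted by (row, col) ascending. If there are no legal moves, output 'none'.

Answer: (0,2) (1,2) (1,3) (2,1) (2,4) (3,0)

Derivation:
(0,0): no bracket -> illegal
(0,1): no bracket -> illegal
(0,2): flips 1 -> legal
(1,0): no bracket -> illegal
(1,2): flips 2 -> legal
(1,3): flips 2 -> legal
(1,4): no bracket -> illegal
(2,1): flips 1 -> legal
(2,4): flips 1 -> legal
(3,0): flips 1 -> legal
(3,4): no bracket -> illegal
(4,4): no bracket -> illegal
(5,0): no bracket -> illegal
(5,1): no bracket -> illegal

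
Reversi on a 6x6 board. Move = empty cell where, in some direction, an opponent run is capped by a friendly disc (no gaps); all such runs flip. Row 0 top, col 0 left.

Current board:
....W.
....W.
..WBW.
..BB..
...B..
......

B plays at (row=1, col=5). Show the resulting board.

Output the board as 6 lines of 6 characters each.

Place B at (1,5); scan 8 dirs for brackets.
Dir NW: opp run (0,4), next=edge -> no flip
Dir N: first cell '.' (not opp) -> no flip
Dir NE: edge -> no flip
Dir W: opp run (1,4), next='.' -> no flip
Dir E: edge -> no flip
Dir SW: opp run (2,4) capped by B -> flip
Dir S: first cell '.' (not opp) -> no flip
Dir SE: edge -> no flip
All flips: (2,4)

Answer: ....W.
....WB
..WBB.
..BB..
...B..
......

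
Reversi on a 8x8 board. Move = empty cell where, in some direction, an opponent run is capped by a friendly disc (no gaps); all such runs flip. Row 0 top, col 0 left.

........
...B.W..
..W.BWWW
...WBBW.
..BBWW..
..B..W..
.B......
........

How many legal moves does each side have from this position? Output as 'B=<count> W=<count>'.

Answer: B=13 W=7

Derivation:
-- B to move --
(0,4): no bracket -> illegal
(0,5): flips 2 -> legal
(0,6): flips 1 -> legal
(1,1): no bracket -> illegal
(1,2): no bracket -> illegal
(1,4): no bracket -> illegal
(1,6): flips 1 -> legal
(1,7): flips 1 -> legal
(2,1): no bracket -> illegal
(2,3): flips 1 -> legal
(3,1): flips 1 -> legal
(3,2): flips 1 -> legal
(3,7): flips 1 -> legal
(4,6): flips 2 -> legal
(4,7): no bracket -> illegal
(5,3): flips 1 -> legal
(5,4): flips 1 -> legal
(5,6): flips 1 -> legal
(6,4): no bracket -> illegal
(6,5): flips 2 -> legal
(6,6): no bracket -> illegal
B mobility = 13
-- W to move --
(0,2): no bracket -> illegal
(0,3): no bracket -> illegal
(0,4): flips 1 -> legal
(1,2): no bracket -> illegal
(1,4): flips 2 -> legal
(2,3): flips 2 -> legal
(3,1): no bracket -> illegal
(3,2): no bracket -> illegal
(4,1): flips 2 -> legal
(4,6): no bracket -> illegal
(5,0): no bracket -> illegal
(5,1): flips 1 -> legal
(5,3): flips 1 -> legal
(5,4): no bracket -> illegal
(6,0): no bracket -> illegal
(6,2): no bracket -> illegal
(6,3): no bracket -> illegal
(7,0): flips 4 -> legal
(7,1): no bracket -> illegal
(7,2): no bracket -> illegal
W mobility = 7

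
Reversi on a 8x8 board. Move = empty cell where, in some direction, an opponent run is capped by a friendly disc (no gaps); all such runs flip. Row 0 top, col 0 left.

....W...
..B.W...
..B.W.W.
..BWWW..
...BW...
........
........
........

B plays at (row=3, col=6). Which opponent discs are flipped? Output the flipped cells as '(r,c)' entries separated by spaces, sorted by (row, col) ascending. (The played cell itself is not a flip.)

Dir NW: first cell '.' (not opp) -> no flip
Dir N: opp run (2,6), next='.' -> no flip
Dir NE: first cell '.' (not opp) -> no flip
Dir W: opp run (3,5) (3,4) (3,3) capped by B -> flip
Dir E: first cell '.' (not opp) -> no flip
Dir SW: first cell '.' (not opp) -> no flip
Dir S: first cell '.' (not opp) -> no flip
Dir SE: first cell '.' (not opp) -> no flip

Answer: (3,3) (3,4) (3,5)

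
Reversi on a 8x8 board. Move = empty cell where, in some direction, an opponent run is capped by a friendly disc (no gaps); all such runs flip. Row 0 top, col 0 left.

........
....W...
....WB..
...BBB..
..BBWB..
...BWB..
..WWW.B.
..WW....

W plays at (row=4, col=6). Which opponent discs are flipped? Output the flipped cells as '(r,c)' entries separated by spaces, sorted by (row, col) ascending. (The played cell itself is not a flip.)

Dir NW: opp run (3,5) capped by W -> flip
Dir N: first cell '.' (not opp) -> no flip
Dir NE: first cell '.' (not opp) -> no flip
Dir W: opp run (4,5) capped by W -> flip
Dir E: first cell '.' (not opp) -> no flip
Dir SW: opp run (5,5) capped by W -> flip
Dir S: first cell '.' (not opp) -> no flip
Dir SE: first cell '.' (not opp) -> no flip

Answer: (3,5) (4,5) (5,5)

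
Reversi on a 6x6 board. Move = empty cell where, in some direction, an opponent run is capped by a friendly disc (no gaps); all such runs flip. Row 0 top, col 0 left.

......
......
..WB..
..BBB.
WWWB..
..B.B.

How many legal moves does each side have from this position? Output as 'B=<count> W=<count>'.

-- B to move --
(1,1): flips 1 -> legal
(1,2): flips 1 -> legal
(1,3): no bracket -> illegal
(2,1): flips 1 -> legal
(3,0): flips 1 -> legal
(3,1): no bracket -> illegal
(5,0): flips 1 -> legal
(5,1): flips 1 -> legal
(5,3): no bracket -> illegal
B mobility = 6
-- W to move --
(1,2): no bracket -> illegal
(1,3): no bracket -> illegal
(1,4): flips 2 -> legal
(2,1): no bracket -> illegal
(2,4): flips 2 -> legal
(2,5): no bracket -> illegal
(3,1): no bracket -> illegal
(3,5): no bracket -> illegal
(4,4): flips 2 -> legal
(4,5): no bracket -> illegal
(5,1): no bracket -> illegal
(5,3): no bracket -> illegal
(5,5): no bracket -> illegal
W mobility = 3

Answer: B=6 W=3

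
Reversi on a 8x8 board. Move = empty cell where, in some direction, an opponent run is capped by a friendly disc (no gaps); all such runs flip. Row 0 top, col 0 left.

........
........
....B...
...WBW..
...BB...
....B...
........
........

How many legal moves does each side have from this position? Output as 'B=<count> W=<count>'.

Answer: B=7 W=4

Derivation:
-- B to move --
(2,2): flips 1 -> legal
(2,3): flips 1 -> legal
(2,5): no bracket -> illegal
(2,6): flips 1 -> legal
(3,2): flips 1 -> legal
(3,6): flips 1 -> legal
(4,2): flips 1 -> legal
(4,5): no bracket -> illegal
(4,6): flips 1 -> legal
B mobility = 7
-- W to move --
(1,3): flips 1 -> legal
(1,4): no bracket -> illegal
(1,5): flips 1 -> legal
(2,3): no bracket -> illegal
(2,5): no bracket -> illegal
(3,2): no bracket -> illegal
(4,2): no bracket -> illegal
(4,5): no bracket -> illegal
(5,2): no bracket -> illegal
(5,3): flips 2 -> legal
(5,5): flips 1 -> legal
(6,3): no bracket -> illegal
(6,4): no bracket -> illegal
(6,5): no bracket -> illegal
W mobility = 4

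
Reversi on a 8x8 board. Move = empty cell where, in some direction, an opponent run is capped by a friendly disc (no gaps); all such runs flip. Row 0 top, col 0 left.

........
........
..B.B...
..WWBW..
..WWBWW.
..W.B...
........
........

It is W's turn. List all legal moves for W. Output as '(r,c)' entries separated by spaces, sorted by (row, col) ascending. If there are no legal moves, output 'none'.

Answer: (1,1) (1,2) (1,3) (1,5) (2,3) (2,5) (5,3) (5,5) (6,3) (6,5)

Derivation:
(1,1): flips 1 -> legal
(1,2): flips 1 -> legal
(1,3): flips 1 -> legal
(1,4): no bracket -> illegal
(1,5): flips 1 -> legal
(2,1): no bracket -> illegal
(2,3): flips 1 -> legal
(2,5): flips 1 -> legal
(3,1): no bracket -> illegal
(5,3): flips 1 -> legal
(5,5): flips 1 -> legal
(6,3): flips 1 -> legal
(6,4): no bracket -> illegal
(6,5): flips 1 -> legal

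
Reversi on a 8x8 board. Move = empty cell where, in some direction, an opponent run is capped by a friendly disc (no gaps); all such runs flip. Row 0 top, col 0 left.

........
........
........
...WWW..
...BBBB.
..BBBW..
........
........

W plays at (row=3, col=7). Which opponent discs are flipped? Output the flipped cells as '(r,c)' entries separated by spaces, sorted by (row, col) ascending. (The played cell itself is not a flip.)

Answer: (4,6)

Derivation:
Dir NW: first cell '.' (not opp) -> no flip
Dir N: first cell '.' (not opp) -> no flip
Dir NE: edge -> no flip
Dir W: first cell '.' (not opp) -> no flip
Dir E: edge -> no flip
Dir SW: opp run (4,6) capped by W -> flip
Dir S: first cell '.' (not opp) -> no flip
Dir SE: edge -> no flip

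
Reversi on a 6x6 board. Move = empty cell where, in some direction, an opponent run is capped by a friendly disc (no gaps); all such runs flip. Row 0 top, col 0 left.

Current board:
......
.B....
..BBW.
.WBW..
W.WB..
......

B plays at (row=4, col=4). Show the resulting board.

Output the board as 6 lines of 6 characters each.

Answer: ......
.B....
..BBW.
.WBB..
W.WBB.
......

Derivation:
Place B at (4,4); scan 8 dirs for brackets.
Dir NW: opp run (3,3) capped by B -> flip
Dir N: first cell '.' (not opp) -> no flip
Dir NE: first cell '.' (not opp) -> no flip
Dir W: first cell 'B' (not opp) -> no flip
Dir E: first cell '.' (not opp) -> no flip
Dir SW: first cell '.' (not opp) -> no flip
Dir S: first cell '.' (not opp) -> no flip
Dir SE: first cell '.' (not opp) -> no flip
All flips: (3,3)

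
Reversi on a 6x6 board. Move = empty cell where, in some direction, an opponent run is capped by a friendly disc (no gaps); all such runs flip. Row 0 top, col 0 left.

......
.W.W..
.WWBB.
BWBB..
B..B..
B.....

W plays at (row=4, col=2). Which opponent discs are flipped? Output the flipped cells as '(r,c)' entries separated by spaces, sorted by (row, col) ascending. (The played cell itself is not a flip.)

Answer: (3,2)

Derivation:
Dir NW: first cell 'W' (not opp) -> no flip
Dir N: opp run (3,2) capped by W -> flip
Dir NE: opp run (3,3) (2,4), next='.' -> no flip
Dir W: first cell '.' (not opp) -> no flip
Dir E: opp run (4,3), next='.' -> no flip
Dir SW: first cell '.' (not opp) -> no flip
Dir S: first cell '.' (not opp) -> no flip
Dir SE: first cell '.' (not opp) -> no flip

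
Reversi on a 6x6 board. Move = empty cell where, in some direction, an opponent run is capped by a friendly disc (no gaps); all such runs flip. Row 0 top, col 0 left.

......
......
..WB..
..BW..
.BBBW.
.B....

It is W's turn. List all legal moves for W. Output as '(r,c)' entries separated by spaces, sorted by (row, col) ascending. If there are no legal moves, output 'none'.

Answer: (1,3) (2,4) (3,1) (4,0) (5,2) (5,3)

Derivation:
(1,2): no bracket -> illegal
(1,3): flips 1 -> legal
(1,4): no bracket -> illegal
(2,1): no bracket -> illegal
(2,4): flips 1 -> legal
(3,0): no bracket -> illegal
(3,1): flips 1 -> legal
(3,4): no bracket -> illegal
(4,0): flips 3 -> legal
(5,0): no bracket -> illegal
(5,2): flips 2 -> legal
(5,3): flips 1 -> legal
(5,4): no bracket -> illegal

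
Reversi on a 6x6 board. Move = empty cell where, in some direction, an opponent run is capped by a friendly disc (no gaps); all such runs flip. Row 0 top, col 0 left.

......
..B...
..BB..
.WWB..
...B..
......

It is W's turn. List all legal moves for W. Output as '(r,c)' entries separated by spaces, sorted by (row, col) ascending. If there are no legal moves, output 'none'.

(0,1): no bracket -> illegal
(0,2): flips 2 -> legal
(0,3): no bracket -> illegal
(1,1): no bracket -> illegal
(1,3): flips 1 -> legal
(1,4): flips 1 -> legal
(2,1): no bracket -> illegal
(2,4): no bracket -> illegal
(3,4): flips 1 -> legal
(4,2): no bracket -> illegal
(4,4): no bracket -> illegal
(5,2): no bracket -> illegal
(5,3): no bracket -> illegal
(5,4): flips 1 -> legal

Answer: (0,2) (1,3) (1,4) (3,4) (5,4)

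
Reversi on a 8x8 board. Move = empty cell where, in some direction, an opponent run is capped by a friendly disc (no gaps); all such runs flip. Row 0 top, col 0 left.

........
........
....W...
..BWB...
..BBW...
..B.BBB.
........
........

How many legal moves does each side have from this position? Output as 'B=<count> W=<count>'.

Answer: B=5 W=7

Derivation:
-- B to move --
(1,3): no bracket -> illegal
(1,4): flips 1 -> legal
(1,5): flips 2 -> legal
(2,2): flips 2 -> legal
(2,3): flips 1 -> legal
(2,5): no bracket -> illegal
(3,5): no bracket -> illegal
(4,5): flips 1 -> legal
(5,3): no bracket -> illegal
B mobility = 5
-- W to move --
(2,1): no bracket -> illegal
(2,2): no bracket -> illegal
(2,3): no bracket -> illegal
(2,5): no bracket -> illegal
(3,1): flips 1 -> legal
(3,5): flips 1 -> legal
(4,1): flips 2 -> legal
(4,5): no bracket -> illegal
(4,6): no bracket -> illegal
(4,7): no bracket -> illegal
(5,1): flips 1 -> legal
(5,3): flips 1 -> legal
(5,7): no bracket -> illegal
(6,1): no bracket -> illegal
(6,2): no bracket -> illegal
(6,3): no bracket -> illegal
(6,4): flips 1 -> legal
(6,5): no bracket -> illegal
(6,6): flips 1 -> legal
(6,7): no bracket -> illegal
W mobility = 7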